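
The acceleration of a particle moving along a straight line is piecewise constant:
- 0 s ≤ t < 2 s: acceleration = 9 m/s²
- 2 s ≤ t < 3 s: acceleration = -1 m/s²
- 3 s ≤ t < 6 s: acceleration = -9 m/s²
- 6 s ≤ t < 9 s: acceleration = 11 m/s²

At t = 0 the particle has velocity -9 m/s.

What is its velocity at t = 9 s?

Δv equals the area under the a-t graph; then v = v₀ + Δv.
0–2 s: 9 × 2 = 18 m/s
2–3 s: -1 × 1 = -1 m/s
3–6 s: -9 × 3 = -27 m/s
6–9 s: 11 × 3 = 33 m/s
Δv = 23 m/s, so v(9) = -9 + (23) = 14 m/s.

14 m/s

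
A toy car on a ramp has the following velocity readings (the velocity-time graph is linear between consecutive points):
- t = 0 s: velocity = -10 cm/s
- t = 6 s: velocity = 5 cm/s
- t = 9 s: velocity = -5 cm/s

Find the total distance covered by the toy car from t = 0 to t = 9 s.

Distance (not displacement) is the total path length: add the absolute areas under v-t.
0–6 s: v = 0 at t = 4 s; triangle areas 20 + 5 = 25 cm
6–9 s: v = 0 at t = 7.5 s; triangle areas 3.75 + 3.75 = 7.5 cm
Total distance = 32.5 cm

32.5 cm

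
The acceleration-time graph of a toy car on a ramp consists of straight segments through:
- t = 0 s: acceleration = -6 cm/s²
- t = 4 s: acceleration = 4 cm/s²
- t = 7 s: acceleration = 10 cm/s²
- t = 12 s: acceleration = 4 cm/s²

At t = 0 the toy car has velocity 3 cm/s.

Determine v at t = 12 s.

55 cm/s

Δv equals the area under the a-t graph; then v = v₀ + Δv.
0–4 s: ½(-6 + 4)(4) = -4 cm/s
4–7 s: ½(4 + 10)(3) = 21 cm/s
7–12 s: ½(10 + 4)(5) = 35 cm/s
Δv = 52 cm/s, so v(12) = 3 + (52) = 55 cm/s.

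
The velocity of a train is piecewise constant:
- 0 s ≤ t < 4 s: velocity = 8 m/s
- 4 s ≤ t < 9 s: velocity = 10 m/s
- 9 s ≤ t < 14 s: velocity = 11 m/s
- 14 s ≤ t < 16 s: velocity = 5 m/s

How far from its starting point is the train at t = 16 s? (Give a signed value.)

147 m

Displacement is the signed area under the v-t curve.
0–4 s: 8 × 4 = 32 m
4–9 s: 10 × 5 = 50 m
9–14 s: 11 × 5 = 55 m
14–16 s: 5 × 2 = 10 m
Net displacement = 147 m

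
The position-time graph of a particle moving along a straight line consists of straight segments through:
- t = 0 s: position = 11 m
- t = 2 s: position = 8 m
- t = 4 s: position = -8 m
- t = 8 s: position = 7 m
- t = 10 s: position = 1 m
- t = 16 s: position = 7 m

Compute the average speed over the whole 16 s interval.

Average speed = (total path length)/(elapsed time); on a piecewise-linear x-t graph the path length is Σ|Δx|.
0–2 s: |Δx| = |8 − 11| = 3 m
2–4 s: |Δx| = |-8 − 8| = 16 m
4–8 s: |Δx| = |7 − -8| = 15 m
8–10 s: |Δx| = |1 − 7| = 6 m
10–16 s: |Δx| = |7 − 1| = 6 m
Total path = 46 m; average speed = 46/16 = 2.875 m/s.

2.875 m/s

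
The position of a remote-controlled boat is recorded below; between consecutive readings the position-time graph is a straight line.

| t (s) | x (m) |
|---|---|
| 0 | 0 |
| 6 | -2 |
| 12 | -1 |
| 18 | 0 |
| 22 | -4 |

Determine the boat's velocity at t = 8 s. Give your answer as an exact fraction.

Velocity is the slope of the x-t graph on 6–12 s: (-1 − -2)/(12 − 6) = 1/6 m/s.

1/6 m/s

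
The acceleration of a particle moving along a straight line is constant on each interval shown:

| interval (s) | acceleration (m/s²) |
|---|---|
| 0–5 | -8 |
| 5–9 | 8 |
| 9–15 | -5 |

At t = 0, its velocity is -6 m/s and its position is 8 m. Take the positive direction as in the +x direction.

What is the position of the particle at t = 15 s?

On each constant-a segment, Δv = aΔt and Δx = v₀Δt + ½aΔt²; chain segment to segment.
0–5 s: v starts -6 m/s; Δx = -6·5 + ½·-8·5² = -130 m; v ends -46 m/s.
5–9 s: v starts -46 m/s; Δx = -46·4 + ½·8·4² = -120 m; v ends -14 m/s.
9–15 s: v starts -14 m/s; Δx = -14·6 + ½·-5·6² = -174 m; v ends -44 m/s.
x(15) = 8 + Σ Δx = -416 m.

-416 m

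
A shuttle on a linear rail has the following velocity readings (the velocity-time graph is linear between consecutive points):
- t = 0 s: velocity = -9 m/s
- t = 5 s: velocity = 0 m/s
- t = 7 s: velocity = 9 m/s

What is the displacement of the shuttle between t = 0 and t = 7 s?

Displacement is the signed area under the v-t curve.
0–5 s: ½(-9 + 0)(5) = -22.5 m
5–7 s: ½(0 + 9)(2) = 9 m
Net displacement = -13.5 m

-13.5 m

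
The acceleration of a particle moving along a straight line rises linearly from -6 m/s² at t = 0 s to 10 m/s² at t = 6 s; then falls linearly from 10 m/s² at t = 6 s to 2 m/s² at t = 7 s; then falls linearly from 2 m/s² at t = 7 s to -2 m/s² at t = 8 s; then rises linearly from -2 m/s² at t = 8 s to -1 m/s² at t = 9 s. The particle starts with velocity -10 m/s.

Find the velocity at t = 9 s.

6.5 m/s

Δv equals the area under the a-t graph; then v = v₀ + Δv.
0–6 s: ½(-6 + 10)(6) = 12 m/s
6–7 s: ½(10 + 2)(1) = 6 m/s
7–8 s: ½(2 + -2)(1) = 0 m/s
8–9 s: ½(-2 + -1)(1) = -1.5 m/s
Δv = 16.5 m/s, so v(9) = -10 + (16.5) = 6.5 m/s.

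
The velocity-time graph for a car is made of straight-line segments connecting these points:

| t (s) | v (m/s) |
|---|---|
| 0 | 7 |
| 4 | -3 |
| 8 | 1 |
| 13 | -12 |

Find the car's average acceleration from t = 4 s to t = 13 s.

-1 m/s²

Average acceleration = Δv/Δt = (-12 − -3)/(13 − 4) = -1 m/s².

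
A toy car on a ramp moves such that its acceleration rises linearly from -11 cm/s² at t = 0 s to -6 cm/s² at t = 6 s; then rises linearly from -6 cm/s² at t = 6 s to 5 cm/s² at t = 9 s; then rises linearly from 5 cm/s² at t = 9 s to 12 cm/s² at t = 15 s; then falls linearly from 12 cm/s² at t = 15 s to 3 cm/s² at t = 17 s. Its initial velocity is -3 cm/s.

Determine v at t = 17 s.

10.5 cm/s

Δv equals the area under the a-t graph; then v = v₀ + Δv.
0–6 s: ½(-11 + -6)(6) = -51 cm/s
6–9 s: ½(-6 + 5)(3) = -1.5 cm/s
9–15 s: ½(5 + 12)(6) = 51 cm/s
15–17 s: ½(12 + 3)(2) = 15 cm/s
Δv = 13.5 cm/s, so v(17) = -3 + (13.5) = 10.5 cm/s.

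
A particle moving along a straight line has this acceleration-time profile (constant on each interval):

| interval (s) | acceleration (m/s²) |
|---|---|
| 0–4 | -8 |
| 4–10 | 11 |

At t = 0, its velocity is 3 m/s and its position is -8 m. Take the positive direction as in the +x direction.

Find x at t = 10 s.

-36 m

On each constant-a segment, Δv = aΔt and Δx = v₀Δt + ½aΔt²; chain segment to segment.
0–4 s: v starts 3 m/s; Δx = 3·4 + ½·-8·4² = -52 m; v ends -29 m/s.
4–10 s: v starts -29 m/s; Δx = -29·6 + ½·11·6² = 24 m; v ends 37 m/s.
x(10) = -8 + Σ Δx = -36 m.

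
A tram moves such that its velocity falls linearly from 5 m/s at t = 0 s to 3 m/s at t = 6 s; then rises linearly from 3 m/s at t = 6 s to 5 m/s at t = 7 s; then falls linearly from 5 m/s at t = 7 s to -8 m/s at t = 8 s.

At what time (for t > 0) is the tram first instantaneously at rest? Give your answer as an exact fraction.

t = 96/13 s

v changes sign on 7–8 s (from 5 to -8); the graph is linear there, so v = 0 at t = 7 + (-5)·(8 − 7)/(-8 − 5) = 96/13 s.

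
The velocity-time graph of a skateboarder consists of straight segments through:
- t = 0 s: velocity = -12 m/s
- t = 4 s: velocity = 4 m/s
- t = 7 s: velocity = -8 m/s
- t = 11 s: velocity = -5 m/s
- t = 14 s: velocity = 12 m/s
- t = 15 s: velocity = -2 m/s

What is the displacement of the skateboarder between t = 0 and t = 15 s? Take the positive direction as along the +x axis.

Net displacement equals the area under the velocity-time graph (areas below the axis count negative).
0–4 s: ½(-12 + 4)(4) = -16 m
4–7 s: ½(4 + -8)(3) = -6 m
7–11 s: ½(-8 + -5)(4) = -26 m
11–14 s: ½(-5 + 12)(3) = 10.5 m
14–15 s: ½(12 + -2)(1) = 5 m
Net displacement = -32.5 m

-32.5 m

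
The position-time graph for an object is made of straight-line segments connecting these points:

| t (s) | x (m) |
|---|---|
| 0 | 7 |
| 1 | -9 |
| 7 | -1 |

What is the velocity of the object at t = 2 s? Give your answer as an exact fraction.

Velocity is the slope of the x-t graph on 1–7 s: (-1 − -9)/(7 − 1) = 4/3 m/s.

4/3 m/s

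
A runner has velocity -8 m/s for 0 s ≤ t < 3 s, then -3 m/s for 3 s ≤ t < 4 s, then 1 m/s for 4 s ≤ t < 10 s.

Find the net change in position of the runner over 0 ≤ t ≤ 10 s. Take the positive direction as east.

Net displacement equals the area under the velocity-time graph (areas below the axis count negative).
0–3 s: -8 × 3 = -24 m
3–4 s: -3 × 1 = -3 m
4–10 s: 1 × 6 = 6 m
Net displacement = -21 m

-21 m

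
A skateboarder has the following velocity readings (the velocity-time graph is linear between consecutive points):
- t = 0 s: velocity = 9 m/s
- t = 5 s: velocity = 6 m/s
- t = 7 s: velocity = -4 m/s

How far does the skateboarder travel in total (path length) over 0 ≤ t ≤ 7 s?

Distance (not displacement) is the total path length: add the absolute areas under v-t.
0–5 s: |½(9 + 6)(5)| = 37.5 m
5–7 s: v = 0 at t = 6.2 s; triangle areas 3.6 + 1.6 = 5.2 m
Total distance = 42.7 m

42.7 m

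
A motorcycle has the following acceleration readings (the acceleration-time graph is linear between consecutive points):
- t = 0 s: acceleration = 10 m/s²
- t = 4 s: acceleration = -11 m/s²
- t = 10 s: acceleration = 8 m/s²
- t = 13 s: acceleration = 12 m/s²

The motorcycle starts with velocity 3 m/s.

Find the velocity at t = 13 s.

Δv equals the area under the a-t graph; then v = v₀ + Δv.
0–4 s: ½(10 + -11)(4) = -2 m/s
4–10 s: ½(-11 + 8)(6) = -9 m/s
10–13 s: ½(8 + 12)(3) = 30 m/s
Δv = 19 m/s, so v(13) = 3 + (19) = 22 m/s.

22 m/s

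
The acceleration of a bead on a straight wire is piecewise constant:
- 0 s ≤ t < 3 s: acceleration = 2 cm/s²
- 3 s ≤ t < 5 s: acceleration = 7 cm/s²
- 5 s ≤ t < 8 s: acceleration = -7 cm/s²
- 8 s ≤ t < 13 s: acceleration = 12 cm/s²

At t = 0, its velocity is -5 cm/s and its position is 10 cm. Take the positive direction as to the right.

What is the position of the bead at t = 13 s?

On each constant-a segment, Δv = aΔt and Δx = v₀Δt + ½aΔt²; chain segment to segment.
0–3 s: v starts -5 cm/s; Δx = -5·3 + ½·2·3² = -6 cm; v ends 1 cm/s.
3–5 s: v starts 1 cm/s; Δx = 1·2 + ½·7·2² = 16 cm; v ends 15 cm/s.
5–8 s: v starts 15 cm/s; Δx = 15·3 + ½·-7·3² = 13.5 cm; v ends -6 cm/s.
8–13 s: v starts -6 cm/s; Δx = -6·5 + ½·12·5² = 120 cm; v ends 54 cm/s.
x(13) = 10 + Σ Δx = 153.5 cm.

153.5 cm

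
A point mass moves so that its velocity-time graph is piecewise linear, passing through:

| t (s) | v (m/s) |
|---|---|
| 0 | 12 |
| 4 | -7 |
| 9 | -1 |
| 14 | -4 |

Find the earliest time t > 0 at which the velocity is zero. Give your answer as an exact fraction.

t = 48/19 s

v changes sign on 0–4 s (from 12 to -7); the graph is linear there, so v = 0 at t = 0 + (-12)·(4 − 0)/(-7 − 12) = 48/19 s.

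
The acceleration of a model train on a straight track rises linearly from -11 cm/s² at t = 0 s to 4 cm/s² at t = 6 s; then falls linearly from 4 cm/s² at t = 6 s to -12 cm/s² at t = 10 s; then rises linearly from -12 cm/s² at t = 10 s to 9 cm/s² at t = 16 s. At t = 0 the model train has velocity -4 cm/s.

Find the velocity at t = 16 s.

-50 cm/s

Δv equals the area under the a-t graph; then v = v₀ + Δv.
0–6 s: ½(-11 + 4)(6) = -21 cm/s
6–10 s: ½(4 + -12)(4) = -16 cm/s
10–16 s: ½(-12 + 9)(6) = -9 cm/s
Δv = -46 cm/s, so v(16) = -4 + (-46) = -50 cm/s.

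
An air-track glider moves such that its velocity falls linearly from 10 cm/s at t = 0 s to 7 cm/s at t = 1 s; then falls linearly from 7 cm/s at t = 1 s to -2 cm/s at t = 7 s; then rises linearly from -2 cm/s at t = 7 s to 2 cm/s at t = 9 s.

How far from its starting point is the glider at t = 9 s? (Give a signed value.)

23.5 cm

Net displacement equals the area under the velocity-time graph (areas below the axis count negative).
0–1 s: ½(10 + 7)(1) = 8.5 cm
1–7 s: ½(7 + -2)(6) = 15 cm
7–9 s: ½(-2 + 2)(2) = 0 cm
Net displacement = 23.5 cm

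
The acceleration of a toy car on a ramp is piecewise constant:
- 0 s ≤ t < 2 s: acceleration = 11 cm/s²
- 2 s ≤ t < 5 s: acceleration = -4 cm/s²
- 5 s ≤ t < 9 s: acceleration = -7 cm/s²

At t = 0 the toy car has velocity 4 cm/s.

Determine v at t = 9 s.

Δv equals the area under the a-t graph; then v = v₀ + Δv.
0–2 s: 11 × 2 = 22 cm/s
2–5 s: -4 × 3 = -12 cm/s
5–9 s: -7 × 4 = -28 cm/s
Δv = -18 cm/s, so v(9) = 4 + (-18) = -14 cm/s.

-14 cm/s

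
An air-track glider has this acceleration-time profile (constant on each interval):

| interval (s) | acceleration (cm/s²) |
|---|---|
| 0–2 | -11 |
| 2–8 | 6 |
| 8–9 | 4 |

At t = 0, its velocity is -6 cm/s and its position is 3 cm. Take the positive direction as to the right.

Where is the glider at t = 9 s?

On each constant-a segment, Δv = aΔt and Δx = v₀Δt + ½aΔt²; chain segment to segment.
0–2 s: v starts -6 cm/s; Δx = -6·2 + ½·-11·2² = -34 cm; v ends -28 cm/s.
2–8 s: v starts -28 cm/s; Δx = -28·6 + ½·6·6² = -60 cm; v ends 8 cm/s.
8–9 s: v starts 8 cm/s; Δx = 8·1 + ½·4·1² = 10 cm; v ends 12 cm/s.
x(9) = 3 + Σ Δx = -81 cm.

-81 cm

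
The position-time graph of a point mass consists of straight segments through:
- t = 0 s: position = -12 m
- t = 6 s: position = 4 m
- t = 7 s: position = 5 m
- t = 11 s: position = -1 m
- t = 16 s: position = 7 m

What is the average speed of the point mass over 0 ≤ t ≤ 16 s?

1.9375 m/s

Average speed = (total path length)/(elapsed time); on a piecewise-linear x-t graph the path length is Σ|Δx|.
0–6 s: |Δx| = |4 − -12| = 16 m
6–7 s: |Δx| = |5 − 4| = 1 m
7–11 s: |Δx| = |-1 − 5| = 6 m
11–16 s: |Δx| = |7 − -1| = 8 m
Total path = 31 m; average speed = 31/16 = 1.9375 m/s.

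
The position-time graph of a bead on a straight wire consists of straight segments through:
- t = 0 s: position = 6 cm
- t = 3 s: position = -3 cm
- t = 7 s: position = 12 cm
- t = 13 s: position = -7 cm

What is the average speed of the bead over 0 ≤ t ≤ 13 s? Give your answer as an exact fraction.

43/13 cm/s

Average speed = (total path length)/(elapsed time); on a piecewise-linear x-t graph the path length is Σ|Δx|.
0–3 s: |Δx| = |-3 − 6| = 9 cm
3–7 s: |Δx| = |12 − -3| = 15 cm
7–13 s: |Δx| = |-7 − 12| = 19 cm
Total path = 43 cm; average speed = 43/13 = 43/13 cm/s.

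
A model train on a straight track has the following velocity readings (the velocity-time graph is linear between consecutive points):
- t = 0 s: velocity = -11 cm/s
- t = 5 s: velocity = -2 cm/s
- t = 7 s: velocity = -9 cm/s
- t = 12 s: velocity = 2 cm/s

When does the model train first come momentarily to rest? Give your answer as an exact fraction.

t = 122/11 s

v changes sign on 7–12 s (from -9 to 2); the graph is linear there, so v = 0 at t = 7 + (9)·(12 − 7)/(2 − -9) = 122/11 s.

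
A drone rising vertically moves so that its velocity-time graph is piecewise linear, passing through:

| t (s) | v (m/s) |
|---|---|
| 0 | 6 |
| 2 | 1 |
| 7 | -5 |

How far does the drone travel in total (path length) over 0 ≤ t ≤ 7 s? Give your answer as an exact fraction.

Distance (not displacement) is the total path length: add the absolute areas under v-t.
0–2 s: |½(6 + 1)(2)| = 7 m
2–7 s: v = 0 at t = 17/6 s; triangle areas 5/12 + 125/12 = 65/6 m
Total distance = 107/6 m

107/6 m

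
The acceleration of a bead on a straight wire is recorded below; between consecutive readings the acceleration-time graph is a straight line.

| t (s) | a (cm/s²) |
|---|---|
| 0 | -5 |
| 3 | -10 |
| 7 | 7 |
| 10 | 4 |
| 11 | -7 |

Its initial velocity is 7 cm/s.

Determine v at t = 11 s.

Δv equals the area under the a-t graph; then v = v₀ + Δv.
0–3 s: ½(-5 + -10)(3) = -22.5 cm/s
3–7 s: ½(-10 + 7)(4) = -6 cm/s
7–10 s: ½(7 + 4)(3) = 16.5 cm/s
10–11 s: ½(4 + -7)(1) = -1.5 cm/s
Δv = -13.5 cm/s, so v(11) = 7 + (-13.5) = -6.5 cm/s.

-6.5 cm/s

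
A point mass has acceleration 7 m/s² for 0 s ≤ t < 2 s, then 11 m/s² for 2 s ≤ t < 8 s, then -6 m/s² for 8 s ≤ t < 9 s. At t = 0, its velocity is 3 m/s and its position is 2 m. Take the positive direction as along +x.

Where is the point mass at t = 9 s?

On each constant-a segment, Δv = aΔt and Δx = v₀Δt + ½aΔt²; chain segment to segment.
0–2 s: v starts 3 m/s; Δx = 3·2 + ½·7·2² = 20 m; v ends 17 m/s.
2–8 s: v starts 17 m/s; Δx = 17·6 + ½·11·6² = 300 m; v ends 83 m/s.
8–9 s: v starts 83 m/s; Δx = 83·1 + ½·-6·1² = 80 m; v ends 77 m/s.
x(9) = 2 + Σ Δx = 402 m.

402 m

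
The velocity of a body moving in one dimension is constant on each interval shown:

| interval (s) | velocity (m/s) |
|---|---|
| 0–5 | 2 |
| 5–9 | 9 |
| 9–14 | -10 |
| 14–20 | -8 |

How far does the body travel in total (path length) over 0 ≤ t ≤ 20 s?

144 m

Total distance travelled is ∫|v| dt — sum the magnitudes of each area piece.
0–5 s: |2| × 5 = 10 m
5–9 s: |9| × 4 = 36 m
9–14 s: |-10| × 5 = 50 m
14–20 s: |-8| × 6 = 48 m
Total distance = 144 m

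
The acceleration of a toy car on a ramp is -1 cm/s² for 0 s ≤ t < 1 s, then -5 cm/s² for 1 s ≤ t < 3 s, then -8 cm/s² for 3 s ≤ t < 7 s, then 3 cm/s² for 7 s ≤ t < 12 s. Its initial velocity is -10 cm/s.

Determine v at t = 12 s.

-38 cm/s

Δv equals the area under the a-t graph; then v = v₀ + Δv.
0–1 s: -1 × 1 = -1 cm/s
1–3 s: -5 × 2 = -10 cm/s
3–7 s: -8 × 4 = -32 cm/s
7–12 s: 3 × 5 = 15 cm/s
Δv = -28 cm/s, so v(12) = -10 + (-28) = -38 cm/s.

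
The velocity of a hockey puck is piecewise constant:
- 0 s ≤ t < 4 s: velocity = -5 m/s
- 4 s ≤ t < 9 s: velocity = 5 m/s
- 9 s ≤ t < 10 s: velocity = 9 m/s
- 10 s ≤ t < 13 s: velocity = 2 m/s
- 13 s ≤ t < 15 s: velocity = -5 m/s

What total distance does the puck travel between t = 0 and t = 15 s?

70 m

Total distance travelled is ∫|v| dt — sum the magnitudes of each area piece.
0–4 s: |-5| × 4 = 20 m
4–9 s: |5| × 5 = 25 m
9–10 s: |9| × 1 = 9 m
10–13 s: |2| × 3 = 6 m
13–15 s: |-5| × 2 = 10 m
Total distance = 70 m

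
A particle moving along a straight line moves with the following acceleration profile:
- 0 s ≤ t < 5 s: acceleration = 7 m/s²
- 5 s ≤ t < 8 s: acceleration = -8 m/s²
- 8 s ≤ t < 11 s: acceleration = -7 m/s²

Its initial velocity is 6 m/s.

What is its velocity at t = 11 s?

Δv equals the area under the a-t graph; then v = v₀ + Δv.
0–5 s: 7 × 5 = 35 m/s
5–8 s: -8 × 3 = -24 m/s
8–11 s: -7 × 3 = -21 m/s
Δv = -10 m/s, so v(11) = 6 + (-10) = -4 m/s.

-4 m/s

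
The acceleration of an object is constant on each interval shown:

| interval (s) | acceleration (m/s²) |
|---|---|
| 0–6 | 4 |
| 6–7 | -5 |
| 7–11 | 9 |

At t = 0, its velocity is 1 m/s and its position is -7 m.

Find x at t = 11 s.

245.5 m

On each constant-a segment, Δv = aΔt and Δx = v₀Δt + ½aΔt²; chain segment to segment.
0–6 s: v starts 1 m/s; Δx = 1·6 + ½·4·6² = 78 m; v ends 25 m/s.
6–7 s: v starts 25 m/s; Δx = 25·1 + ½·-5·1² = 22.5 m; v ends 20 m/s.
7–11 s: v starts 20 m/s; Δx = 20·4 + ½·9·4² = 152 m; v ends 56 m/s.
x(11) = -7 + Σ Δx = 245.5 m.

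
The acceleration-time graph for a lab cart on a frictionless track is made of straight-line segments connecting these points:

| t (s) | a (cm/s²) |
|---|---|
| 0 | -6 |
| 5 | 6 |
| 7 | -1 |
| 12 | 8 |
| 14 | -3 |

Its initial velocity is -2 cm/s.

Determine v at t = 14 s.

25.5 cm/s

Δv equals the area under the a-t graph; then v = v₀ + Δv.
0–5 s: ½(-6 + 6)(5) = 0 cm/s
5–7 s: ½(6 + -1)(2) = 5 cm/s
7–12 s: ½(-1 + 8)(5) = 17.5 cm/s
12–14 s: ½(8 + -3)(2) = 5 cm/s
Δv = 27.5 cm/s, so v(14) = -2 + (27.5) = 25.5 cm/s.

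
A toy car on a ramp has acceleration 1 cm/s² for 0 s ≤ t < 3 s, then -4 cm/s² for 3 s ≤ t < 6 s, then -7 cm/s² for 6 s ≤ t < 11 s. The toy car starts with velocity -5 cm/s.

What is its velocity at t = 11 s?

Δv equals the area under the a-t graph; then v = v₀ + Δv.
0–3 s: 1 × 3 = 3 cm/s
3–6 s: -4 × 3 = -12 cm/s
6–11 s: -7 × 5 = -35 cm/s
Δv = -44 cm/s, so v(11) = -5 + (-44) = -49 cm/s.

-49 cm/s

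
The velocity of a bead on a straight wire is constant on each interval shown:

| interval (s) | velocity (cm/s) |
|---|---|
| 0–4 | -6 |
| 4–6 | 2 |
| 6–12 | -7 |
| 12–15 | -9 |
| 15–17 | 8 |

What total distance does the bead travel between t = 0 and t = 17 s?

Distance (not displacement) is the total path length: add the absolute areas under v-t.
0–4 s: |-6| × 4 = 24 cm
4–6 s: |2| × 2 = 4 cm
6–12 s: |-7| × 6 = 42 cm
12–15 s: |-9| × 3 = 27 cm
15–17 s: |8| × 2 = 16 cm
Total distance = 113 cm

113 cm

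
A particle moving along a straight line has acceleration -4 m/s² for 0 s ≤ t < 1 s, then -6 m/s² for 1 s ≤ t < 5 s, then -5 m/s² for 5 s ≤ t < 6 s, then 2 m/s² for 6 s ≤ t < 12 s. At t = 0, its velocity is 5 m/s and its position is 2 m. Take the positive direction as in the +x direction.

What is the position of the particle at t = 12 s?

-196.5 m

On each constant-a segment, Δv = aΔt and Δx = v₀Δt + ½aΔt²; chain segment to segment.
0–1 s: v starts 5 m/s; Δx = 5·1 + ½·-4·1² = 3 m; v ends 1 m/s.
1–5 s: v starts 1 m/s; Δx = 1·4 + ½·-6·4² = -44 m; v ends -23 m/s.
5–6 s: v starts -23 m/s; Δx = -23·1 + ½·-5·1² = -25.5 m; v ends -28 m/s.
6–12 s: v starts -28 m/s; Δx = -28·6 + ½·2·6² = -132 m; v ends -16 m/s.
x(12) = 2 + Σ Δx = -196.5 m.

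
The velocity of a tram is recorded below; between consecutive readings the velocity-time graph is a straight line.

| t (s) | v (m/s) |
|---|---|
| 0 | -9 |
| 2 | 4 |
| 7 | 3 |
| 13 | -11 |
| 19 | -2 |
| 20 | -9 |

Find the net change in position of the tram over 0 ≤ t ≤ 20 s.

-56 m

Net displacement equals the area under the velocity-time graph (areas below the axis count negative).
0–2 s: ½(-9 + 4)(2) = -5 m
2–7 s: ½(4 + 3)(5) = 17.5 m
7–13 s: ½(3 + -11)(6) = -24 m
13–19 s: ½(-11 + -2)(6) = -39 m
19–20 s: ½(-2 + -9)(1) = -5.5 m
Net displacement = -56 m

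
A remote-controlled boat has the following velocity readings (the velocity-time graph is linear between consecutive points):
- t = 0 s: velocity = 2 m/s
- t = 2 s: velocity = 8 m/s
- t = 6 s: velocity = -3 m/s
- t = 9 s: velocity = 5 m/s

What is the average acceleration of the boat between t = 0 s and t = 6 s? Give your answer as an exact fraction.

Average acceleration = Δv/Δt = (-3 − 2)/(6 − 0) = -5/6 m/s².

-5/6 m/s²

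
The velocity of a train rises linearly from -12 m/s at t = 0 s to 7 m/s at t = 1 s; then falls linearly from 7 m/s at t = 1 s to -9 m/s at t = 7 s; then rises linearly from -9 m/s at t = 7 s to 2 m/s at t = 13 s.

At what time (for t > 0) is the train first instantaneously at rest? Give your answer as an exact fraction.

t = 12/19 s

v changes sign on 0–1 s (from -12 to 7); the graph is linear there, so v = 0 at t = 0 + (12)·(1 − 0)/(7 − -12) = 12/19 s.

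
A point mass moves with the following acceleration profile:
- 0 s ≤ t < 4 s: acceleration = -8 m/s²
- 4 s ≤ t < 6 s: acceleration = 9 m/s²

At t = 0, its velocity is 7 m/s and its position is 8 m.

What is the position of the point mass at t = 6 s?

On each constant-a segment, Δv = aΔt and Δx = v₀Δt + ½aΔt²; chain segment to segment.
0–4 s: v starts 7 m/s; Δx = 7·4 + ½·-8·4² = -36 m; v ends -25 m/s.
4–6 s: v starts -25 m/s; Δx = -25·2 + ½·9·2² = -32 m; v ends -7 m/s.
x(6) = 8 + Σ Δx = -60 m.

-60 m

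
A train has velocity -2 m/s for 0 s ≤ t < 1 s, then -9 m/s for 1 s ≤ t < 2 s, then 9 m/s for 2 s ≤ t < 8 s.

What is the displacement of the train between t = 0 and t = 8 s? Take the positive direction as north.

43 m

Displacement is the signed area under the v-t curve.
0–1 s: -2 × 1 = -2 m
1–2 s: -9 × 1 = -9 m
2–8 s: 9 × 6 = 54 m
Net displacement = 43 m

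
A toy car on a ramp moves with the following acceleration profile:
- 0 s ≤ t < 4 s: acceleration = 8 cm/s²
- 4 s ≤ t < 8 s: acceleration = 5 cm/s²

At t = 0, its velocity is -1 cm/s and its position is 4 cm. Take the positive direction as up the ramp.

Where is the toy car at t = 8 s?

228 cm

On each constant-a segment, Δv = aΔt and Δx = v₀Δt + ½aΔt²; chain segment to segment.
0–4 s: v starts -1 cm/s; Δx = -1·4 + ½·8·4² = 60 cm; v ends 31 cm/s.
4–8 s: v starts 31 cm/s; Δx = 31·4 + ½·5·4² = 164 cm; v ends 51 cm/s.
x(8) = 4 + Σ Δx = 228 cm.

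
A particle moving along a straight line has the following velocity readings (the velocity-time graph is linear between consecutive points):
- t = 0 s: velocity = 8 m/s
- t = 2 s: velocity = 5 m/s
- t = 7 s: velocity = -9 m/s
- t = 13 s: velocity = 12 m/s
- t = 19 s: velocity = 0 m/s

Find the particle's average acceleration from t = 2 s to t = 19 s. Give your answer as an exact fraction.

-5/17 m/s²

Average acceleration = Δv/Δt = (0 − 5)/(19 − 2) = -5/17 m/s².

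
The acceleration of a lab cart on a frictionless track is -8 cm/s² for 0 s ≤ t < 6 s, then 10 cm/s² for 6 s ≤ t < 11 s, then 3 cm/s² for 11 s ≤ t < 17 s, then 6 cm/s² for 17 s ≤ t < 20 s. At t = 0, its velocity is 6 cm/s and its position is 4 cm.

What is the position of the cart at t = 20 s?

On each constant-a segment, Δv = aΔt and Δx = v₀Δt + ½aΔt²; chain segment to segment.
0–6 s: v starts 6 cm/s; Δx = 6·6 + ½·-8·6² = -108 cm; v ends -42 cm/s.
6–11 s: v starts -42 cm/s; Δx = -42·5 + ½·10·5² = -85 cm; v ends 8 cm/s.
11–17 s: v starts 8 cm/s; Δx = 8·6 + ½·3·6² = 102 cm; v ends 26 cm/s.
17–20 s: v starts 26 cm/s; Δx = 26·3 + ½·6·3² = 105 cm; v ends 44 cm/s.
x(20) = 4 + Σ Δx = 18 cm.

18 cm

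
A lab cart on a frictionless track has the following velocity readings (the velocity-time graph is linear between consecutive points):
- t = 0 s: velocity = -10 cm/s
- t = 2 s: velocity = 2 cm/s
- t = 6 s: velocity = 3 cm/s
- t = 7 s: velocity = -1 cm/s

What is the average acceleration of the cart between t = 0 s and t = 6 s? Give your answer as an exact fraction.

13/6 cm/s²

Average acceleration = Δv/Δt = (3 − -10)/(6 − 0) = 13/6 cm/s².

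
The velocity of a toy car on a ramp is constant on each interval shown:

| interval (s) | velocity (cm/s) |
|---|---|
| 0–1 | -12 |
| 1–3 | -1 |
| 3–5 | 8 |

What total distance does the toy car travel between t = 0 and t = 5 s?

30 cm

Distance (not displacement) is the total path length: add the absolute areas under v-t.
0–1 s: |-12| × 1 = 12 cm
1–3 s: |-1| × 2 = 2 cm
3–5 s: |8| × 2 = 16 cm
Total distance = 30 cm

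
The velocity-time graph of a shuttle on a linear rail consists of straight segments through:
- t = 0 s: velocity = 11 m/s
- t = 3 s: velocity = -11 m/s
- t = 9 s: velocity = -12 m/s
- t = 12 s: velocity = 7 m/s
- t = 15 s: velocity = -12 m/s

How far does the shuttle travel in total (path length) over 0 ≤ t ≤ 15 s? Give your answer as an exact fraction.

4407/38 m

Distance (not displacement) is the total path length: add the absolute areas under v-t.
0–3 s: v = 0 at t = 1.5 s; triangle areas 8.25 + 8.25 = 16.5 m
3–9 s: |½(-11 + -12)(6)| = 69 m
9–12 s: v = 0 at t = 207/19 s; triangle areas 216/19 + 147/38 = 579/38 m
12–15 s: v = 0 at t = 249/19 s; triangle areas 147/38 + 216/19 = 579/38 m
Total distance = 4407/38 m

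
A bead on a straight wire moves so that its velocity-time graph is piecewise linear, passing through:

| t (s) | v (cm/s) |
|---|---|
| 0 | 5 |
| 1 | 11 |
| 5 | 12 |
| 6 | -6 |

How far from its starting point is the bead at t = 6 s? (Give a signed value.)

Displacement is the signed area under the v-t curve.
0–1 s: ½(5 + 11)(1) = 8 cm
1–5 s: ½(11 + 12)(4) = 46 cm
5–6 s: ½(12 + -6)(1) = 3 cm
Net displacement = 57 cm

57 cm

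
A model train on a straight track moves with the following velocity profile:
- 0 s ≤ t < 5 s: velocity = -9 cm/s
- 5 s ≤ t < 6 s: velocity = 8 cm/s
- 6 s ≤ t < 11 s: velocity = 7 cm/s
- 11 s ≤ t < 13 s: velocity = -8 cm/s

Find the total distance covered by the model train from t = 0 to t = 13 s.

104 cm

Total distance travelled is ∫|v| dt — sum the magnitudes of each area piece.
0–5 s: |-9| × 5 = 45 cm
5–6 s: |8| × 1 = 8 cm
6–11 s: |7| × 5 = 35 cm
11–13 s: |-8| × 2 = 16 cm
Total distance = 104 cm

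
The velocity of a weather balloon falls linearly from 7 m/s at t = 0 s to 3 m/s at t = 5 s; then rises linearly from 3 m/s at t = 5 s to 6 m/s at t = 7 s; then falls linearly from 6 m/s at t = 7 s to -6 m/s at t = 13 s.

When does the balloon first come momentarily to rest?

t = 10 s

v changes sign on 7–13 s (from 6 to -6); the graph is linear there, so v = 0 at t = 7 + (-6)·(13 − 7)/(-6 − 6) = 10 s.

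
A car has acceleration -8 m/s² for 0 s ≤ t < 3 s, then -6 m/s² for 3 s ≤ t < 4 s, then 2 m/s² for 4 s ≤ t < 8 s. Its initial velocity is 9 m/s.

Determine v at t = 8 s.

Δv equals the area under the a-t graph; then v = v₀ + Δv.
0–3 s: -8 × 3 = -24 m/s
3–4 s: -6 × 1 = -6 m/s
4–8 s: 2 × 4 = 8 m/s
Δv = -22 m/s, so v(8) = 9 + (-22) = -13 m/s.

-13 m/s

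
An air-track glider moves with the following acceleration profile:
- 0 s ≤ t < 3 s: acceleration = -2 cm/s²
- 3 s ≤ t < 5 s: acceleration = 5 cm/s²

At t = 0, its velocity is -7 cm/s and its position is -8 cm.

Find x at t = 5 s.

-54 cm

On each constant-a segment, Δv = aΔt and Δx = v₀Δt + ½aΔt²; chain segment to segment.
0–3 s: v starts -7 cm/s; Δx = -7·3 + ½·-2·3² = -30 cm; v ends -13 cm/s.
3–5 s: v starts -13 cm/s; Δx = -13·2 + ½·5·2² = -16 cm; v ends -3 cm/s.
x(5) = -8 + Σ Δx = -54 cm.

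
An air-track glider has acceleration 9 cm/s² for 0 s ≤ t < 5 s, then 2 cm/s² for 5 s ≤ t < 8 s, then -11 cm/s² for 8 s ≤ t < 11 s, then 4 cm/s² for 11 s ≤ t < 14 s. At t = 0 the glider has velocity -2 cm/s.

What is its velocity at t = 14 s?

28 cm/s

Δv equals the area under the a-t graph; then v = v₀ + Δv.
0–5 s: 9 × 5 = 45 cm/s
5–8 s: 2 × 3 = 6 cm/s
8–11 s: -11 × 3 = -33 cm/s
11–14 s: 4 × 3 = 12 cm/s
Δv = 30 cm/s, so v(14) = -2 + (30) = 28 cm/s.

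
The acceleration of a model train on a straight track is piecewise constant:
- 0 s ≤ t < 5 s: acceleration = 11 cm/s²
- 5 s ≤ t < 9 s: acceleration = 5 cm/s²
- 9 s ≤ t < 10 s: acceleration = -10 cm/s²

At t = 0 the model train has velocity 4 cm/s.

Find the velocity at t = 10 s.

69 cm/s

Δv equals the area under the a-t graph; then v = v₀ + Δv.
0–5 s: 11 × 5 = 55 cm/s
5–9 s: 5 × 4 = 20 cm/s
9–10 s: -10 × 1 = -10 cm/s
Δv = 65 cm/s, so v(10) = 4 + (65) = 69 cm/s.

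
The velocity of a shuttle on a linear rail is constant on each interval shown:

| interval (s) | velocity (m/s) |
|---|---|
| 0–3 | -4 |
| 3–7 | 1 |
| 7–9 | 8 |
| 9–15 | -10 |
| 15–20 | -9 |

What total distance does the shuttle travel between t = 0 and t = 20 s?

Distance (not displacement) is the total path length: add the absolute areas under v-t.
0–3 s: |-4| × 3 = 12 m
3–7 s: |1| × 4 = 4 m
7–9 s: |8| × 2 = 16 m
9–15 s: |-10| × 6 = 60 m
15–20 s: |-9| × 5 = 45 m
Total distance = 137 m

137 m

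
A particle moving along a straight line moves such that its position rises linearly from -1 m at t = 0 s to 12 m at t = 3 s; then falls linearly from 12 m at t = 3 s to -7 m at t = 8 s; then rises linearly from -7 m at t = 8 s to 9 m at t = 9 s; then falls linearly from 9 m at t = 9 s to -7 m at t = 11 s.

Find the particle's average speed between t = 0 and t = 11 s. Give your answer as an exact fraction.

64/11 m/s

Average speed = (total path length)/(elapsed time); on a piecewise-linear x-t graph the path length is Σ|Δx|.
0–3 s: |Δx| = |12 − -1| = 13 m
3–8 s: |Δx| = |-7 − 12| = 19 m
8–9 s: |Δx| = |9 − -7| = 16 m
9–11 s: |Δx| = |-7 − 9| = 16 m
Total path = 64 m; average speed = 64/11 = 64/11 m/s.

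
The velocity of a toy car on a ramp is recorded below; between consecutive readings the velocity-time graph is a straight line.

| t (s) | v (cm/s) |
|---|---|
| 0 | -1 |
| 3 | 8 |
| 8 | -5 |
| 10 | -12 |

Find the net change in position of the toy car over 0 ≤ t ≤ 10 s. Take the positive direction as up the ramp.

1 cm

Displacement is the signed area under the v-t curve.
0–3 s: ½(-1 + 8)(3) = 10.5 cm
3–8 s: ½(8 + -5)(5) = 7.5 cm
8–10 s: ½(-5 + -12)(2) = -17 cm
Net displacement = 1 cm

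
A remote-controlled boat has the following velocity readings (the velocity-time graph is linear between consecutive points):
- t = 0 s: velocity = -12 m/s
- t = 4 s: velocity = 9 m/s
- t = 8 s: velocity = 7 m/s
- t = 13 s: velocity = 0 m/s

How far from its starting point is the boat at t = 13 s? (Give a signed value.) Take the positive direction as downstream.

Net displacement equals the area under the velocity-time graph (areas below the axis count negative).
0–4 s: ½(-12 + 9)(4) = -6 m
4–8 s: ½(9 + 7)(4) = 32 m
8–13 s: ½(7 + 0)(5) = 17.5 m
Net displacement = 43.5 m

43.5 m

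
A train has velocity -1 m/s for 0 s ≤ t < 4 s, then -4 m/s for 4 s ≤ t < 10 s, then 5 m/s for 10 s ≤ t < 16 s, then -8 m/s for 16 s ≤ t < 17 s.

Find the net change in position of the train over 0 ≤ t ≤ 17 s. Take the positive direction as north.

-6 m

Displacement is the signed area under the v-t curve.
0–4 s: -1 × 4 = -4 m
4–10 s: -4 × 6 = -24 m
10–16 s: 5 × 6 = 30 m
16–17 s: -8 × 1 = -8 m
Net displacement = -6 m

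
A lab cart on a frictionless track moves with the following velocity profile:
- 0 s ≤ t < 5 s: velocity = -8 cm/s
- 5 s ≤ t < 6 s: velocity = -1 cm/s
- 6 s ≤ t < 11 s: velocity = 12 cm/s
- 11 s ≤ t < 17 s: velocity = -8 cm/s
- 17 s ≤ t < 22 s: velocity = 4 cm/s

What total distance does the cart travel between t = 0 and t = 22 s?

169 cm

Total distance travelled is ∫|v| dt — sum the magnitudes of each area piece.
0–5 s: |-8| × 5 = 40 cm
5–6 s: |-1| × 1 = 1 cm
6–11 s: |12| × 5 = 60 cm
11–17 s: |-8| × 6 = 48 cm
17–22 s: |4| × 5 = 20 cm
Total distance = 169 cm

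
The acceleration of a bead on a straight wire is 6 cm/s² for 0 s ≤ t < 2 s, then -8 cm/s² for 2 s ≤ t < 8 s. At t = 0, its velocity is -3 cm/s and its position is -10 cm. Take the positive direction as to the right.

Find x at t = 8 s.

-94 cm

On each constant-a segment, Δv = aΔt and Δx = v₀Δt + ½aΔt²; chain segment to segment.
0–2 s: v starts -3 cm/s; Δx = -3·2 + ½·6·2² = 6 cm; v ends 9 cm/s.
2–8 s: v starts 9 cm/s; Δx = 9·6 + ½·-8·6² = -90 cm; v ends -39 cm/s.
x(8) = -10 + Σ Δx = -94 cm.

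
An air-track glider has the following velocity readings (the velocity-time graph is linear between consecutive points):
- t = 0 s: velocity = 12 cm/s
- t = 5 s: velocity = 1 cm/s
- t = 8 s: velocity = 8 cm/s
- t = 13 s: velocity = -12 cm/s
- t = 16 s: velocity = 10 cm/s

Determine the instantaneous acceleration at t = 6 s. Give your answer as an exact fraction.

Acceleration is the slope of the v-t graph on 5–8 s: (8 − 1)/(8 − 5) = 7/3 cm/s².

7/3 cm/s²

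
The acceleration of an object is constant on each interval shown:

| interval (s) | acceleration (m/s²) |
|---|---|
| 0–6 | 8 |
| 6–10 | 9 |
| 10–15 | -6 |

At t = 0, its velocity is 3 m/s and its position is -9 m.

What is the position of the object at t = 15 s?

On each constant-a segment, Δv = aΔt and Δx = v₀Δt + ½aΔt²; chain segment to segment.
0–6 s: v starts 3 m/s; Δx = 3·6 + ½·8·6² = 162 m; v ends 51 m/s.
6–10 s: v starts 51 m/s; Δx = 51·4 + ½·9·4² = 276 m; v ends 87 m/s.
10–15 s: v starts 87 m/s; Δx = 87·5 + ½·-6·5² = 360 m; v ends 57 m/s.
x(15) = -9 + Σ Δx = 789 m.

789 m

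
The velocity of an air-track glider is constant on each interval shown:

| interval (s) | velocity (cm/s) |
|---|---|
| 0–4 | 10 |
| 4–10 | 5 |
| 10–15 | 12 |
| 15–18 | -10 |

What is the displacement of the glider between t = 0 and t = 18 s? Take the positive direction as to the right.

100 cm

Displacement is the signed area under the v-t curve.
0–4 s: 10 × 4 = 40 cm
4–10 s: 5 × 6 = 30 cm
10–15 s: 12 × 5 = 60 cm
15–18 s: -10 × 3 = -30 cm
Net displacement = 100 cm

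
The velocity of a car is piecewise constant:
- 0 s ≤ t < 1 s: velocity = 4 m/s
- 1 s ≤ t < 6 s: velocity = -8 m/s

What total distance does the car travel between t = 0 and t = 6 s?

Total distance travelled is ∫|v| dt — sum the magnitudes of each area piece.
0–1 s: |4| × 1 = 4 m
1–6 s: |-8| × 5 = 40 m
Total distance = 44 m

44 m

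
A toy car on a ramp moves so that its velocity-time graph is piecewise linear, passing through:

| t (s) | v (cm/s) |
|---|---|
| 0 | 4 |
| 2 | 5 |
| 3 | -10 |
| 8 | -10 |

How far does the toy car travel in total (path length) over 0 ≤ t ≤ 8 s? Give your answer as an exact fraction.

379/6 cm

Total distance travelled is ∫|v| dt — sum the magnitudes of each area piece.
0–2 s: |½(4 + 5)(2)| = 9 cm
2–3 s: v = 0 at t = 7/3 s; triangle areas 5/6 + 10/3 = 25/6 cm
3–8 s: |-10| × 5 = 50 cm
Total distance = 379/6 cm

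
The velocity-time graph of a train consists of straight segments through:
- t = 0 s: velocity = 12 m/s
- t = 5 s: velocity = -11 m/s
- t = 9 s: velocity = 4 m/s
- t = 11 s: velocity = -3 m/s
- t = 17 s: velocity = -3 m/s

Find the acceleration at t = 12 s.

Acceleration is the slope of the v-t graph on 11–17 s: (-3 − -3)/(17 − 11) = 0 m/s².

0 m/s²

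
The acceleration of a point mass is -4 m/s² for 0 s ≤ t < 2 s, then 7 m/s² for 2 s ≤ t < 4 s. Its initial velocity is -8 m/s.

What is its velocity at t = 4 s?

Δv equals the area under the a-t graph; then v = v₀ + Δv.
0–2 s: -4 × 2 = -8 m/s
2–4 s: 7 × 2 = 14 m/s
Δv = 6 m/s, so v(4) = -8 + (6) = -2 m/s.

-2 m/s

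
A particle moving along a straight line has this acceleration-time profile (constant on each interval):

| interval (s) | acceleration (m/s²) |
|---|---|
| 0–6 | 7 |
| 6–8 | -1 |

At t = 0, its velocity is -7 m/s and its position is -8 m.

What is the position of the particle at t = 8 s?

On each constant-a segment, Δv = aΔt and Δx = v₀Δt + ½aΔt²; chain segment to segment.
0–6 s: v starts -7 m/s; Δx = -7·6 + ½·7·6² = 84 m; v ends 35 m/s.
6–8 s: v starts 35 m/s; Δx = 35·2 + ½·-1·2² = 68 m; v ends 33 m/s.
x(8) = -8 + Σ Δx = 144 m.

144 m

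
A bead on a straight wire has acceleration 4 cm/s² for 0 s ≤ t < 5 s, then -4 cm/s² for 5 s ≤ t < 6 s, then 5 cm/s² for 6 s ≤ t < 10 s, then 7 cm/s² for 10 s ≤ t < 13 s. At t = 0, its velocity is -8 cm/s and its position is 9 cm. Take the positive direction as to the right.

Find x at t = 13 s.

On each constant-a segment, Δv = aΔt and Δx = v₀Δt + ½aΔt²; chain segment to segment.
0–5 s: v starts -8 cm/s; Δx = -8·5 + ½·4·5² = 10 cm; v ends 12 cm/s.
5–6 s: v starts 12 cm/s; Δx = 12·1 + ½·-4·1² = 10 cm; v ends 8 cm/s.
6–10 s: v starts 8 cm/s; Δx = 8·4 + ½·5·4² = 72 cm; v ends 28 cm/s.
10–13 s: v starts 28 cm/s; Δx = 28·3 + ½·7·3² = 115.5 cm; v ends 49 cm/s.
x(13) = 9 + Σ Δx = 216.5 cm.

216.5 cm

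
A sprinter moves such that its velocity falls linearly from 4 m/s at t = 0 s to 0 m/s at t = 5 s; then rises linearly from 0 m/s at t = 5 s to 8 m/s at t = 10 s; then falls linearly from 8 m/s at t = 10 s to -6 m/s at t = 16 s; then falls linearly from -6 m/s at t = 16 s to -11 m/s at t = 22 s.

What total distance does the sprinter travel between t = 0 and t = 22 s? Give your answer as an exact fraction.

Total distance travelled is ∫|v| dt — sum the magnitudes of each area piece.
0–5 s: |½(4 + 0)(5)| = 10 m
5–10 s: |½(0 + 8)(5)| = 20 m
10–16 s: v = 0 at t = 94/7 s; triangle areas 96/7 + 54/7 = 150/7 m
16–22 s: |½(-6 + -11)(6)| = 51 m
Total distance = 717/7 m

717/7 m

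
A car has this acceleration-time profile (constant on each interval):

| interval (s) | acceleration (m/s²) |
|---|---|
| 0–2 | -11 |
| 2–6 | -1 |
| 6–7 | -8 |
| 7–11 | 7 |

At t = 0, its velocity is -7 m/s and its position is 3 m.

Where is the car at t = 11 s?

-302 m

On each constant-a segment, Δv = aΔt and Δx = v₀Δt + ½aΔt²; chain segment to segment.
0–2 s: v starts -7 m/s; Δx = -7·2 + ½·-11·2² = -36 m; v ends -29 m/s.
2–6 s: v starts -29 m/s; Δx = -29·4 + ½·-1·4² = -124 m; v ends -33 m/s.
6–7 s: v starts -33 m/s; Δx = -33·1 + ½·-8·1² = -37 m; v ends -41 m/s.
7–11 s: v starts -41 m/s; Δx = -41·4 + ½·7·4² = -108 m; v ends -13 m/s.
x(11) = 3 + Σ Δx = -302 m.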